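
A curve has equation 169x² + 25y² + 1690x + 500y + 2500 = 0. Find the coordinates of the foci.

Group: 169(x² + 10x) + 25(y² + 20y) = -2500
Complete the square in x and y: 169(x + 5)² + 25(y + 10)² = -2500 + 4225 + 2500 = 4225
Divide by 4225: (x + 5)²/25 + (y + 10)²/169 = 1
Ellipse, center (-5, -10), major axis vertical; a² = 169, b² = 25.
c² = a² - b² = 169 - 25 = 144, so c = 12.
Foci lie on the vertical axis through the center: (h, k ± c).

(-5, -22) and (-5, 2)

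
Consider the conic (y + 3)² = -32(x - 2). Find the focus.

(-6, -3)

Vertex (2, -3); 4p = -32 so p = -8. Opens left.
Focus is p units from the vertex along the axis: (h + p, k).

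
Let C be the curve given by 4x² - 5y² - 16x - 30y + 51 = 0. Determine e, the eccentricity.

e = 3/2

Collect terms: 4(x² - 4x) -5(y² + 6y) = -51
Complete the square in x and y: 4(x - 2)² -5(y + 3)² = -51 + 16 - 45 = -80
Dividing both sides by -80: (y + 3)²/16 - (x - 2)²/20 = 1
Hyperbola, center (2, -3), transverse axis vertical; a² = 16, b² = 20.
c² = a² + b² = 36, so c = 6.
e = c/a = 6/4 = 3/2.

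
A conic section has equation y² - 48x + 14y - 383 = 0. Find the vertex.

(-9, -7)

Only y is squared. Complete the square in y: (y + 7)² = 48(x + 9).
Vertex (-9, -7); 4p = 48 so p = 12. Opens right.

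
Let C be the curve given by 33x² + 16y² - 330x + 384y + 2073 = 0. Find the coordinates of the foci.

33(x² - 10x) + 16(y² + 24y) = -2073
33(x - 5)² + 16(y + 12)² = -2073 + 825 + 2304 = 1056
Divide by 1056: (x - 5)²/32 + (y + 12)²/66 = 1
Ellipse, center (5, -12), major axis vertical; a² = 66, b² = 32.
c² = a² - b² = 66 - 32 = 34, so c = √34.
Foci lie on the vertical axis through the center: (h, k ± c).

(5, -12 - √34) and (5, -12 + √34)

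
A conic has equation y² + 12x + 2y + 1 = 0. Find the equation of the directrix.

x = 3

Only y is squared. Complete the square in y: (y + 1)² = -12x.
Vertex (0, -1); 4p = -12 so p = -3. Opens left.
Directrix is the vertical line x = h − p = 0 − (-3) = 3.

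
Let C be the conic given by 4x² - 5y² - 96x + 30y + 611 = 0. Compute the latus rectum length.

10

Group: 4(x² - 24x) -5(y² - 6y) = -611
Completing the square gives 4(x - 12)² -5(y - 3)² = -611 + 576 - 45 = -80.
Dividing both sides by -80: (y - 3)²/16 - (x - 12)²/20 = 1
Hyperbola, center (12, 3), transverse axis vertical; a² = 16, b² = 20.
Latus rectum length = 2b²/a = 2·20/4 = 10.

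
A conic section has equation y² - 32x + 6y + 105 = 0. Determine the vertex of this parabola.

(3, -3)

Only y is squared. Complete the square in y: (y + 3)² = 32(x - 3).
Vertex (3, -3); 4p = 32 so p = 8. Opens right.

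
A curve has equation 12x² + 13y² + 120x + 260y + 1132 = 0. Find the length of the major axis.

2√39

Group the x- and y-terms: 12(x² + 10x) + 13(y² + 20y) = -1132
Completing the square gives 12(x + 5)² + 13(y + 10)² = -1132 + 300 + 1300 = 468.
Divide through by 468 to get (x + 5)²/39 + (y + 10)²/36 = 1.
Ellipse, center (-5, -10), major axis horizontal; a² = 39, b² = 36.
a² = 39 so a = √39; the major axis has length 2a = 2√39.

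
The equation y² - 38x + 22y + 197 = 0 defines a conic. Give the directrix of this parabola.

x = -15/2

Only y is squared. Complete the square in y: (y + 11)² = 38(x - 2).
Vertex (2, -11); 4p = 38 so p = 19/2. Opens right.
Directrix is the vertical line x = h − p = 2 − (19/2) = -15/2.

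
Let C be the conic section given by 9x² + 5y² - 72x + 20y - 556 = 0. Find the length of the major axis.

9(x² - 8x) + 5(y² + 4y) = 556
Completing the square gives 9(x - 4)² + 5(y + 2)² = 556 + 144 + 20 = 720.
Divide through by 720 to get (x - 4)²/80 + (y + 2)²/144 = 1.
Ellipse, center (4, -2), major axis vertical; a² = 144, b² = 80.
a² = 144 so a = 12; the major axis has length 2a = 24.

24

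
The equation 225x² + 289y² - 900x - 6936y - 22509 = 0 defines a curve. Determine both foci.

(-6, 12) and (10, 12)

Group: 225(x² - 4x) + 289(y² - 24y) = 22509
225(x - 2)² + 289(y - 12)² = 22509 + 900 + 41616 = 65025
Divide through by 65025 to get (x - 2)²/289 + (y - 12)²/225 = 1.
Ellipse, center (2, 12), major axis horizontal; a² = 289, b² = 225.
c² = a² - b² = 289 - 225 = 64, so c = 8.
Foci lie on the horizontal axis through the center: (h ± c, k).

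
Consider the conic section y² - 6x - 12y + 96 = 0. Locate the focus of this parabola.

(23/2, 6)

Only y is squared. Complete the square in y: (y - 6)² = 6(x - 10).
Vertex (10, 6); 4p = 6 so p = 3/2. Opens right.
Focus is p units from the vertex along the axis: (h + p, k).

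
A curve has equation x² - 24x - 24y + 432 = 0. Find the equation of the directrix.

Only x is squared. Complete the square in x: (x - 12)² = 24(y - 12).
Vertex (12, 12); 4p = 24 so p = 6. Opens up.
Directrix is the horizontal line y = k − p = 12 − (6) = 6.

y = 6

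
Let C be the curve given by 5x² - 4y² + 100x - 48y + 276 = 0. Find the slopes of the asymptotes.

Rearranging, 5(x² + 20x) -4(y² + 12y) = -276.
Completing the square gives 5(x + 10)² -4(y + 6)² = -276 + 500 - 144 = 80.
Divide through by 80 to get (x + 10)²/16 - (y + 6)²/20 = 1.
Hyperbola, center (-10, -6), transverse axis horizontal; a² = 16, b² = 20.
For a horizontal hyperbola the asymptotes have slope ±b/a.
Here that is ±2√5/4 = ±√5/2.

√5/2 and -√5/2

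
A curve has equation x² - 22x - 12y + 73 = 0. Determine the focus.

Only x is squared. Complete the square in x: (x - 11)² = 12(y + 4).
Vertex (11, -4); 4p = 12 so p = 3. Opens up.
Focus is p units from the vertex along the axis: (h, k + p).

(11, -1)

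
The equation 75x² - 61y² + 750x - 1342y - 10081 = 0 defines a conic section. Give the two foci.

(-5 - 2√34, -11) and (-5 + 2√34, -11)

Group the x- and y-terms: 75(x² + 10x) -61(y² + 22y) = 10081
Complete the square in x and y: 75(x + 5)² -61(y + 11)² = 10081 + 1875 - 7381 = 4575
Dividing both sides by 4575: (x + 5)²/61 - (y + 11)²/75 = 1
Hyperbola, center (-5, -11), transverse axis horizontal; a² = 61, b² = 75.
c² = a² + b² = 61 + 75 = 136, so c = 2√34.
Foci lie on the horizontal axis through the center: (h ± c, k).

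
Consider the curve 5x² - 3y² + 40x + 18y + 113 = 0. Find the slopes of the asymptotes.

√15/3 and -√15/3

Collect terms: 5(x² + 8x) -3(y² - 6y) = -113
Complete the square in x and y: 5(x + 4)² -3(y - 3)² = -113 + 80 - 27 = -60
Divide by -60: (y - 3)²/20 - (x + 4)²/12 = 1
Hyperbola, center (-4, 3), transverse axis vertical; a² = 20, b² = 12.
For a vertical hyperbola the asymptotes have slope ±a/b.
Here that is ±2√5/2√3 = ±√15/3.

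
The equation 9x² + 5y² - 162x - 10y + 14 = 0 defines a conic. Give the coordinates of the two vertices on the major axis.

(9, -11) and (9, 13)

Rearranging, 9(x² - 18x) + 5(y² - 2y) = -14.
Complete the square: 9(x - 9)² + 5(y - 1)² = -14 + 729 + 5 = 720
Divide through by 720 to get (x - 9)²/80 + (y - 1)²/144 = 1.
Ellipse, center (9, 1), major axis vertical; a² = 144, b² = 80.
a = 12. Vertices at (h, k ± a).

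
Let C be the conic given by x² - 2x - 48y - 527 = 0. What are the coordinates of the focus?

Only x is squared. Complete the square in x: (x - 1)² = 48(y + 11).
Vertex (1, -11); 4p = 48 so p = 12. Opens up.
Focus is p units from the vertex along the axis: (h, k + p).

(1, 1)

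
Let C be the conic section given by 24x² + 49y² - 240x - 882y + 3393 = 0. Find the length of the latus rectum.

48/7

Rearranging, 24(x² - 10x) + 49(y² - 18y) = -3393.
Completing the square gives 24(x - 5)² + 49(y - 9)² = -3393 + 600 + 3969 = 1176.
Divide by 1176: (x - 5)²/49 + (y - 9)²/24 = 1
Ellipse, center (5, 9), major axis horizontal; a² = 49, b² = 24.
Latus rectum length = 2b²/a = 2·24/7 = 48/7.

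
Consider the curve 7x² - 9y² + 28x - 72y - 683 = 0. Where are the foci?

(-14, -4) and (10, -4)

Rearranging, 7(x² + 4x) -9(y² + 8y) = 683.
Completing the square gives 7(x + 2)² -9(y + 4)² = 683 + 28 - 144 = 567.
Divide by 567: (x + 2)²/81 - (y + 4)²/63 = 1
Hyperbola, center (-2, -4), transverse axis horizontal; a² = 81, b² = 63.
c² = a² + b² = 81 + 63 = 144, so c = 12.
Foci lie on the horizontal axis through the center: (h ± c, k).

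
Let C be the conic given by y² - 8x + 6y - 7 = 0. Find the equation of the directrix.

Only y is squared. Complete the square in y: (y + 3)² = 8(x + 2).
Vertex (-2, -3); 4p = 8 so p = 2. Opens right.
Directrix is the vertical line x = h − p = -2 − (2) = -4.

x = -4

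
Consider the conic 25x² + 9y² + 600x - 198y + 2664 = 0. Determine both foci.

(-12, -1) and (-12, 23)

Group: 25(x² + 24x) + 9(y² - 22y) = -2664
Completing the square gives 25(x + 12)² + 9(y - 11)² = -2664 + 3600 + 1089 = 2025.
Dividing both sides by 2025: (x + 12)²/81 + (y - 11)²/225 = 1
Ellipse, center (-12, 11), major axis vertical; a² = 225, b² = 81.
c² = a² - b² = 225 - 81 = 144, so c = 12.
Foci lie on the vertical axis through the center: (h, k ± c).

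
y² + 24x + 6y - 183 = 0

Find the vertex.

(8, -3)

Only y is squared. Complete the square in y: (y + 3)² = -24(x - 8).
Vertex (8, -3); 4p = -24 so p = -6. Opens left.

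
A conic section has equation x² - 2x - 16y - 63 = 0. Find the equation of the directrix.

Only x is squared. Complete the square in x: (x - 1)² = 16(y + 4).
Vertex (1, -4); 4p = 16 so p = 4. Opens up.
Directrix is the horizontal line y = k − p = -4 − (4) = -8.

y = -8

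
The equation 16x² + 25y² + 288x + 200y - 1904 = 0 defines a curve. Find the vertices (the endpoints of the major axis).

16(x² + 18x) + 25(y² + 8y) = 1904
Complete the square in x and y: 16(x + 9)² + 25(y + 4)² = 1904 + 1296 + 400 = 3600
Divide by 3600: (x + 9)²/225 + (y + 4)²/144 = 1
Ellipse, center (-9, -4), major axis horizontal; a² = 225, b² = 144.
a = 15. Vertices at (h ± a, k).

(-24, -4) and (6, -4)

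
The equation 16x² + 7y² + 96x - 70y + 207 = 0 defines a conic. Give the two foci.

16(x² + 6x) + 7(y² - 10y) = -207
Complete the square: 16(x + 3)² + 7(y - 5)² = -207 + 144 + 175 = 112
Dividing both sides by 112: (x + 3)²/7 + (y - 5)²/16 = 1
Ellipse, center (-3, 5), major axis vertical; a² = 16, b² = 7.
c² = a² - b² = 16 - 7 = 9, so c = 3.
Foci lie on the vertical axis through the center: (h, k ± c).

(-3, 2) and (-3, 8)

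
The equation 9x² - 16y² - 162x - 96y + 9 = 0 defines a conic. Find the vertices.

Group the x- and y-terms: 9(x² - 18x) -16(y² + 6y) = -9
Completing the square gives 9(x - 9)² -16(y + 3)² = -9 + 729 - 144 = 576.
Divide through by 576 to get (x - 9)²/64 - (y + 3)²/36 = 1.
Hyperbola, center (9, -3), transverse axis horizontal; a² = 64, b² = 36.
a = 8. Vertices at (h ± a, k).

(1, -3) and (17, -3)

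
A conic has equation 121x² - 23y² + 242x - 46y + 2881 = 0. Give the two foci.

(-1, -13) and (-1, 11)

Group the x- and y-terms: 121(x² + 2x) -23(y² + 2y) = -2881
Complete the square in x and y: 121(x + 1)² -23(y + 1)² = -2881 + 121 - 23 = -2783
Divide by -2783: (y + 1)²/121 - (x + 1)²/23 = 1
Hyperbola, center (-1, -1), transverse axis vertical; a² = 121, b² = 23.
c² = a² + b² = 121 + 23 = 144, so c = 12.
Foci lie on the vertical axis through the center: (h, k ± c).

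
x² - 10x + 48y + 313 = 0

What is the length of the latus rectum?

48

Only x is squared. Complete the square in x: (x - 5)² = -48(y + 6).
Vertex (5, -6); 4p = -48 so p = -12. Opens down.
Latus rectum length = |4p| = 48.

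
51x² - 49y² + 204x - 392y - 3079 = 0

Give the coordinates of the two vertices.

Group the x- and y-terms: 51(x² + 4x) -49(y² + 8y) = 3079
Completing the square gives 51(x + 2)² -49(y + 4)² = 3079 + 204 - 784 = 2499.
Divide through by 2499 to get (x + 2)²/49 - (y + 4)²/51 = 1.
Hyperbola, center (-2, -4), transverse axis horizontal; a² = 49, b² = 51.
a = 7. Vertices at (h ± a, k).

(-9, -4) and (5, -4)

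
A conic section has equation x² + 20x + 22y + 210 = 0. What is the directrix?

Only x is squared. Complete the square in x: (x + 10)² = -22(y + 5).
Vertex (-10, -5); 4p = -22 so p = -11/2. Opens down.
Directrix is the horizontal line y = k − p = -5 − (-11/2) = 1/2.

y = 1/2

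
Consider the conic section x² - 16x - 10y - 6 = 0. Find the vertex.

Only x is squared. Complete the square in x: (x - 8)² = 10(y + 7).
Vertex (8, -7); 4p = 10 so p = 5/2. Opens up.

(8, -7)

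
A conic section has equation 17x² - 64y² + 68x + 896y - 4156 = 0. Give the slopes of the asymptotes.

Group: 17(x² + 4x) -64(y² - 14y) = 4156
Complete the square in x and y: 17(x + 2)² -64(y - 7)² = 4156 + 68 - 3136 = 1088
Divide through by 1088 to get (x + 2)²/64 - (y - 7)²/17 = 1.
Hyperbola, center (-2, 7), transverse axis horizontal; a² = 64, b² = 17.
For a horizontal hyperbola the asymptotes have slope ±b/a.
Here that is ±√17/8.

√17/8 and -√17/8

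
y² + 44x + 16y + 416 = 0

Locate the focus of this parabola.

(-19, -8)

Only y is squared. Complete the square in y: (y + 8)² = -44(x + 8).
Vertex (-8, -8); 4p = -44 so p = -11. Opens left.
Focus is p units from the vertex along the axis: (h + p, k).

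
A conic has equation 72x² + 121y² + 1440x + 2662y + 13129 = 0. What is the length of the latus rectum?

Collect terms: 72(x² + 20x) + 121(y² + 22y) = -13129
72(x + 10)² + 121(y + 11)² = -13129 + 7200 + 14641 = 8712
Divide by 8712: (x + 10)²/121 + (y + 11)²/72 = 1
Ellipse, center (-10, -11), major axis horizontal; a² = 121, b² = 72.
Latus rectum length = 2b²/a = 2·72/11 = 144/11.

144/11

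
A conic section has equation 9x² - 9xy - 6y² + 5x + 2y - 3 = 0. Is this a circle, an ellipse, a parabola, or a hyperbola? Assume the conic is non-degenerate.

hyperbola

A = 9, B = -9, C = -6.
Discriminant B² − 4AC = (-9)² − 4·9·(-6) = 297.
B² − 4AC > 0 ⇒ hyperbola.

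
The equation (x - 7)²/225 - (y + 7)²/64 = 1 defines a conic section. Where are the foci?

Center (7, -7). The positive term is the x-term, so the transverse axis is horizontal; a² = 225, b² = 64.
c² = a² + b² = 225 + 64 = 289, so c = 17.
Foci lie on the horizontal axis through the center: (h ± c, k).

(-10, -7) and (24, -7)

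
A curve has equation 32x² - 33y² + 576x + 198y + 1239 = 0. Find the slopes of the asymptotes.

4√66/33 and -4√66/33

32(x² + 18x) -33(y² - 6y) = -1239
Complete the square in x and y: 32(x + 9)² -33(y - 3)² = -1239 + 2592 - 297 = 1056
Divide by 1056: (x + 9)²/33 - (y - 3)²/32 = 1
Hyperbola, center (-9, 3), transverse axis horizontal; a² = 33, b² = 32.
For a horizontal hyperbola the asymptotes have slope ±b/a.
Here that is ±4√2/√33 = ±4√66/33.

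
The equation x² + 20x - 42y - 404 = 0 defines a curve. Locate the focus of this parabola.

(-10, -3/2)

Only x is squared. Complete the square in x: (x + 10)² = 42(y + 12).
Vertex (-10, -12); 4p = 42 so p = 21/2. Opens up.
Focus is p units from the vertex along the axis: (h, k + p).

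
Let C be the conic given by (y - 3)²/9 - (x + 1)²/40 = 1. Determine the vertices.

Center (-1, 3). The positive term is the y-term, so the transverse axis is vertical; a² = 9, b² = 40.
a = 3. Vertices at (h, k ± a).

(-1, 0) and (-1, 6)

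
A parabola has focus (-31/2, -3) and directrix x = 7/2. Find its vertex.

The vertex is the midpoint between the focus and the directrix along the axis of symmetry.
Axis is horizontal (directrix is vertical). Vertex x-coordinate = (-31/2 + 7/2)/2 = -6; y-coordinate = -3.

(-6, -3)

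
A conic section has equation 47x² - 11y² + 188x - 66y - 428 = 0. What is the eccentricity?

Group: 47(x² + 4x) -11(y² + 6y) = 428
Complete the square: 47(x + 2)² -11(y + 3)² = 428 + 188 - 99 = 517
Dividing both sides by 517: (x + 2)²/11 - (y + 3)²/47 = 1
Hyperbola, center (-2, -3), transverse axis horizontal; a² = 11, b² = 47.
c² = a² + b² = 58, so c = √58.
e = c/a = √58/√11 = √638/11.

e = √638/11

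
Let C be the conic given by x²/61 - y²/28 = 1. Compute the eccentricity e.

e = √5429/61

Center (0, 0). The positive term is the x-term, so the transverse axis is horizontal; a² = 61, b² = 28.
c² = a² + b² = 89, so c = √89.
e = c/a = √89/√61 = √5429/61.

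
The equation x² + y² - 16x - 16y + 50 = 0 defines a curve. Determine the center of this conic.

(x² - 16x) + (y² - 16y) = -50
Complete the square in x and y: (x - 8)² + (y - 8)² = -50 + 64 + 64 = 78
So (x - 8)² + (y - 8)² = 78.
Circle centered at (8, 8) with r² = 78.

(8, 8)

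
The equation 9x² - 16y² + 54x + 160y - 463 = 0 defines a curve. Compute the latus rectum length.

Rearranging, 9(x² + 6x) -16(y² - 10y) = 463.
9(x + 3)² -16(y - 5)² = 463 + 81 - 400 = 144
Divide by 144: (x + 3)²/16 - (y - 5)²/9 = 1
Hyperbola, center (-3, 5), transverse axis horizontal; a² = 16, b² = 9.
Latus rectum length = 2b²/a = 2·9/4 = 9/2.

9/2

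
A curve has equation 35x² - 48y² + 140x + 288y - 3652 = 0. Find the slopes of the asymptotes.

Collect terms: 35(x² + 4x) -48(y² - 6y) = 3652
Completing the square gives 35(x + 2)² -48(y - 3)² = 3652 + 140 - 432 = 3360.
Divide through by 3360 to get (x + 2)²/96 - (y - 3)²/70 = 1.
Hyperbola, center (-2, 3), transverse axis horizontal; a² = 96, b² = 70.
For a horizontal hyperbola the asymptotes have slope ±b/a.
Here that is ±√70/4√6 = ±√105/12.

√105/12 and -√105/12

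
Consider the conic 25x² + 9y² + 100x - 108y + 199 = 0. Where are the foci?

Group the x- and y-terms: 25(x² + 4x) + 9(y² - 12y) = -199
25(x + 2)² + 9(y - 6)² = -199 + 100 + 324 = 225
Dividing both sides by 225: (x + 2)²/9 + (y - 6)²/25 = 1
Ellipse, center (-2, 6), major axis vertical; a² = 25, b² = 9.
c² = a² - b² = 25 - 9 = 16, so c = 4.
Foci lie on the vertical axis through the center: (h, k ± c).

(-2, 2) and (-2, 10)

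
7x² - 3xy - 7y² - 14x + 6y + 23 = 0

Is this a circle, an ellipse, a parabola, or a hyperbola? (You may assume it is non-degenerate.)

A = 7, B = -3, C = -7.
Discriminant B² − 4AC = (-3)² − 4·7·(-7) = 205.
B² − 4AC > 0 ⇒ hyperbola.

hyperbola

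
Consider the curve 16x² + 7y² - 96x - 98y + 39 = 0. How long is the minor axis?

Group: 16(x² - 6x) + 7(y² - 14y) = -39
16(x - 3)² + 7(y - 7)² = -39 + 144 + 343 = 448
Dividing both sides by 448: (x - 3)²/28 + (y - 7)²/64 = 1
Ellipse, center (3, 7), major axis vertical; a² = 64, b² = 28.
b² = 28 so b = 2√7; the minor axis has length 2b = 4√7.

4√7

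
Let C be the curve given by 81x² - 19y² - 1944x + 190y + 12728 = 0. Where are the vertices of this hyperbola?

Rearranging, 81(x² - 24x) -19(y² - 10y) = -12728.
81(x - 12)² -19(y - 5)² = -12728 + 11664 - 475 = -1539
Dividing both sides by -1539: (y - 5)²/81 - (x - 12)²/19 = 1
Hyperbola, center (12, 5), transverse axis vertical; a² = 81, b² = 19.
a = 9. Vertices at (h, k ± a).

(12, -4) and (12, 14)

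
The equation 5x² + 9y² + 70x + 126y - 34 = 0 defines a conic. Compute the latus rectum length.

Group: 5(x² + 14x) + 9(y² + 14y) = 34
Complete the square in x and y: 5(x + 7)² + 9(y + 7)² = 34 + 245 + 441 = 720
Divide through by 720 to get (x + 7)²/144 + (y + 7)²/80 = 1.
Ellipse, center (-7, -7), major axis horizontal; a² = 144, b² = 80.
Latus rectum length = 2b²/a = 2·80/12 = 40/3.

40/3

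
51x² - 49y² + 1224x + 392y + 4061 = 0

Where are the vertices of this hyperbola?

(-19, 4) and (-5, 4)

Rearranging, 51(x² + 24x) -49(y² - 8y) = -4061.
Complete the square: 51(x + 12)² -49(y - 4)² = -4061 + 7344 - 784 = 2499
Divide by 2499: (x + 12)²/49 - (y - 4)²/51 = 1
Hyperbola, center (-12, 4), transverse axis horizontal; a² = 49, b² = 51.
a = 7. Vertices at (h ± a, k).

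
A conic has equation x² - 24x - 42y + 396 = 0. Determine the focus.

(12, 33/2)

Only x is squared. Complete the square in x: (x - 12)² = 42(y - 6).
Vertex (12, 6); 4p = 42 so p = 21/2. Opens up.
Focus is p units from the vertex along the axis: (h, k + p).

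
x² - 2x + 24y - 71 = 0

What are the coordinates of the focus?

Only x is squared. Complete the square in x: (x - 1)² = -24(y - 3).
Vertex (1, 3); 4p = -24 so p = -6. Opens down.
Focus is p units from the vertex along the axis: (h, k + p).

(1, -3)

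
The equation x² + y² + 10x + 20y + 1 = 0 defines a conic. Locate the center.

(-5, -10)

Group: (x² + 10x) + (y² + 20y) = -1
Complete the square in x and y: (x + 5)² + (y + 10)² = -1 + 25 + 100 = 124
So (x + 5)² + (y + 10)² = 124.
Circle centered at (-5, -10) with r² = 124.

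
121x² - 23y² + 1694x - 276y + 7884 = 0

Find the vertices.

(-7, -17) and (-7, 5)

Rearranging, 121(x² + 14x) -23(y² + 12y) = -7884.
121(x + 7)² -23(y + 6)² = -7884 + 5929 - 828 = -2783
Dividing both sides by -2783: (y + 6)²/121 - (x + 7)²/23 = 1
Hyperbola, center (-7, -6), transverse axis vertical; a² = 121, b² = 23.
a = 11. Vertices at (h, k ± a).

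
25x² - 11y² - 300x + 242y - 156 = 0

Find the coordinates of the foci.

(6, 5) and (6, 17)

Group the x- and y-terms: 25(x² - 12x) -11(y² - 22y) = 156
Complete the square: 25(x - 6)² -11(y - 11)² = 156 + 900 - 1331 = -275
Divide through by -275 to get (y - 11)²/25 - (x - 6)²/11 = 1.
Hyperbola, center (6, 11), transverse axis vertical; a² = 25, b² = 11.
c² = a² + b² = 25 + 11 = 36, so c = 6.
Foci lie on the vertical axis through the center: (h, k ± c).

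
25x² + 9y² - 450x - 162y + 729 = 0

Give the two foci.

(9, -3) and (9, 21)

Collect terms: 25(x² - 18x) + 9(y² - 18y) = -729
Complete the square: 25(x - 9)² + 9(y - 9)² = -729 + 2025 + 729 = 2025
Divide by 2025: (x - 9)²/81 + (y - 9)²/225 = 1
Ellipse, center (9, 9), major axis vertical; a² = 225, b² = 81.
c² = a² - b² = 225 - 81 = 144, so c = 12.
Foci lie on the vertical axis through the center: (h, k ± c).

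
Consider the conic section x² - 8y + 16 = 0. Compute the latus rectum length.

8

Only x is squared. Complete the square in x: x² = 8(y - 2).
Vertex (0, 2); 4p = 8 so p = 2. Opens up.
Latus rectum length = |4p| = 8.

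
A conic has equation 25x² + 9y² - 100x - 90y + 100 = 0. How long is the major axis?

25(x² - 4x) + 9(y² - 10y) = -100
25(x - 2)² + 9(y - 5)² = -100 + 100 + 225 = 225
Divide through by 225 to get (x - 2)²/9 + (y - 5)²/25 = 1.
Ellipse, center (2, 5), major axis vertical; a² = 25, b² = 9.
a² = 25 so a = 5; the major axis has length 2a = 10.

10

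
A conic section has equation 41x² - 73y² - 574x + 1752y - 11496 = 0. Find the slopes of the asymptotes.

√2993/73 and -√2993/73

Group: 41(x² - 14x) -73(y² - 24y) = 11496
Completing the square gives 41(x - 7)² -73(y - 12)² = 11496 + 2009 - 10512 = 2993.
Dividing both sides by 2993: (x - 7)²/73 - (y - 12)²/41 = 1
Hyperbola, center (7, 12), transverse axis horizontal; a² = 73, b² = 41.
For a horizontal hyperbola the asymptotes have slope ±b/a.
Here that is ±√41/√73 = ±√2993/73.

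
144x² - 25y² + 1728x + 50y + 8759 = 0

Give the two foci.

(-6, -12) and (-6, 14)

Collect terms: 144(x² + 12x) -25(y² - 2y) = -8759
Complete the square in x and y: 144(x + 6)² -25(y - 1)² = -8759 + 5184 - 25 = -3600
Dividing both sides by -3600: (y - 1)²/144 - (x + 6)²/25 = 1
Hyperbola, center (-6, 1), transverse axis vertical; a² = 144, b² = 25.
c² = a² + b² = 144 + 25 = 169, so c = 13.
Foci lie on the vertical axis through the center: (h, k ± c).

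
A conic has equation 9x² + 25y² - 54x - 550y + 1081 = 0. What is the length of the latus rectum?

Rearranging, 9(x² - 6x) + 25(y² - 22y) = -1081.
Complete the square: 9(x - 3)² + 25(y - 11)² = -1081 + 81 + 3025 = 2025
Divide through by 2025 to get (x - 3)²/225 + (y - 11)²/81 = 1.
Ellipse, center (3, 11), major axis horizontal; a² = 225, b² = 81.
Latus rectum length = 2b²/a = 2·81/15 = 54/5.

54/5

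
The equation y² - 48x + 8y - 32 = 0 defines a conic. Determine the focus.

(11, -4)

Only y is squared. Complete the square in y: (y + 4)² = 48(x + 1).
Vertex (-1, -4); 4p = 48 so p = 12. Opens right.
Focus is p units from the vertex along the axis: (h + p, k).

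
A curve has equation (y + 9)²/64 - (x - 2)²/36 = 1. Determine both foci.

Center (2, -9). The positive term is the y-term, so the transverse axis is vertical; a² = 64, b² = 36.
c² = a² + b² = 64 + 36 = 100, so c = 10.
Foci lie on the vertical axis through the center: (h, k ± c).

(2, -19) and (2, 1)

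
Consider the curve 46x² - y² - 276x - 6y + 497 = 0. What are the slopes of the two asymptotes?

Group: 46(x² - 6x) -(y² + 6y) = -497
46(x - 3)² -(y + 3)² = -497 + 414 - 9 = -92
Dividing both sides by -92: (y + 3)²/92 - (x - 3)²/2 = 1
Hyperbola, center (3, -3), transverse axis vertical; a² = 92, b² = 2.
For a vertical hyperbola the asymptotes have slope ±a/b.
Here that is ±2√23/√2 = ±√46.

√46 and -√46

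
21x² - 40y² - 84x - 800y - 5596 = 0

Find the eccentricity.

e = √610/20

Rearranging, 21(x² - 4x) -40(y² + 20y) = 5596.
Complete the square in x and y: 21(x - 2)² -40(y + 10)² = 5596 + 84 - 4000 = 1680
Divide through by 1680 to get (x - 2)²/80 - (y + 10)²/42 = 1.
Hyperbola, center (2, -10), transverse axis horizontal; a² = 80, b² = 42.
c² = a² + b² = 122, so c = √122.
e = c/a = √122/4√5 = √610/20.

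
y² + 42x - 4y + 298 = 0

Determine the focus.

(-35/2, 2)

Only y is squared. Complete the square in y: (y - 2)² = -42(x + 7).
Vertex (-7, 2); 4p = -42 so p = -21/2. Opens left.
Focus is p units from the vertex along the axis: (h + p, k).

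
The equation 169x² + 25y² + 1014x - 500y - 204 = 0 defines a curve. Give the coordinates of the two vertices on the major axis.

Group the x- and y-terms: 169(x² + 6x) + 25(y² - 20y) = 204
Completing the square gives 169(x + 3)² + 25(y - 10)² = 204 + 1521 + 2500 = 4225.
Divide through by 4225 to get (x + 3)²/25 + (y - 10)²/169 = 1.
Ellipse, center (-3, 10), major axis vertical; a² = 169, b² = 25.
a = 13. Vertices at (h, k ± a).

(-3, -3) and (-3, 23)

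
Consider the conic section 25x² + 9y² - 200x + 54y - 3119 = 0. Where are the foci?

(4, -19) and (4, 13)

Collect terms: 25(x² - 8x) + 9(y² + 6y) = 3119
Complete the square: 25(x - 4)² + 9(y + 3)² = 3119 + 400 + 81 = 3600
Divide through by 3600 to get (x - 4)²/144 + (y + 3)²/400 = 1.
Ellipse, center (4, -3), major axis vertical; a² = 400, b² = 144.
c² = a² - b² = 400 - 144 = 256, so c = 16.
Foci lie on the vertical axis through the center: (h, k ± c).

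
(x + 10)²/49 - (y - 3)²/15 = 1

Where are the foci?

Center (-10, 3). The positive term is the x-term, so the transverse axis is horizontal; a² = 49, b² = 15.
c² = a² + b² = 49 + 15 = 64, so c = 8.
Foci lie on the horizontal axis through the center: (h ± c, k).

(-18, 3) and (-2, 3)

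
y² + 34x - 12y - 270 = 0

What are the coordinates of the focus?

Only y is squared. Complete the square in y: (y - 6)² = -34(x - 9).
Vertex (9, 6); 4p = -34 so p = -17/2. Opens left.
Focus is p units from the vertex along the axis: (h + p, k).

(1/2, 6)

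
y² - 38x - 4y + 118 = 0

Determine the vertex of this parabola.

Only y is squared. Complete the square in y: (y - 2)² = 38(x - 3).
Vertex (3, 2); 4p = 38 so p = 19/2. Opens right.

(3, 2)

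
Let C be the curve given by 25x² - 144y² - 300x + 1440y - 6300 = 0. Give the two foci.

Collect terms: 25(x² - 12x) -144(y² - 10y) = 6300
Complete the square in x and y: 25(x - 6)² -144(y - 5)² = 6300 + 900 - 3600 = 3600
Divide by 3600: (x - 6)²/144 - (y - 5)²/25 = 1
Hyperbola, center (6, 5), transverse axis horizontal; a² = 144, b² = 25.
c² = a² + b² = 144 + 25 = 169, so c = 13.
Foci lie on the horizontal axis through the center: (h ± c, k).

(-7, 5) and (19, 5)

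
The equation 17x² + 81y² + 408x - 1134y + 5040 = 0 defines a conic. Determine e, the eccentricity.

e = 8/9

17(x² + 24x) + 81(y² - 14y) = -5040
Complete the square in x and y: 17(x + 12)² + 81(y - 7)² = -5040 + 2448 + 3969 = 1377
Divide through by 1377 to get (x + 12)²/81 + (y - 7)²/17 = 1.
Ellipse, center (-12, 7), major axis horizontal; a² = 81, b² = 17.
c² = a² - b² = 64, so c = 8.
e = c/a = 8/9.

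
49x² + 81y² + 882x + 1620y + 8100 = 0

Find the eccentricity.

Group: 49(x² + 18x) + 81(y² + 20y) = -8100
Completing the square gives 49(x + 9)² + 81(y + 10)² = -8100 + 3969 + 8100 = 3969.
Divide by 3969: (x + 9)²/81 + (y + 10)²/49 = 1
Ellipse, center (-9, -10), major axis horizontal; a² = 81, b² = 49.
c² = a² - b² = 32, so c = 4√2.
e = c/a = 4√2/9.

e = 4√2/9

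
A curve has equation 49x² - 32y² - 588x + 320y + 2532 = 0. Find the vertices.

(6, -2) and (6, 12)

Collect terms: 49(x² - 12x) -32(y² - 10y) = -2532
Complete the square in x and y: 49(x - 6)² -32(y - 5)² = -2532 + 1764 - 800 = -1568
Divide by -1568: (y - 5)²/49 - (x - 6)²/32 = 1
Hyperbola, center (6, 5), transverse axis vertical; a² = 49, b² = 32.
a = 7. Vertices at (h, k ± a).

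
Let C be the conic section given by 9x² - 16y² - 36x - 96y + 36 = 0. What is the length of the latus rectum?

Collect terms: 9(x² - 4x) -16(y² + 6y) = -36
9(x - 2)² -16(y + 3)² = -36 + 36 - 144 = -144
Dividing both sides by -144: (y + 3)²/9 - (x - 2)²/16 = 1
Hyperbola, center (2, -3), transverse axis vertical; a² = 9, b² = 16.
Latus rectum length = 2b²/a = 2·16/3 = 32/3.

32/3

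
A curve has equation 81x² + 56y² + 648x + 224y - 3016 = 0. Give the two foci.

Group the x- and y-terms: 81(x² + 8x) + 56(y² + 4y) = 3016
Complete the square in x and y: 81(x + 4)² + 56(y + 2)² = 3016 + 1296 + 224 = 4536
Dividing both sides by 4536: (x + 4)²/56 + (y + 2)²/81 = 1
Ellipse, center (-4, -2), major axis vertical; a² = 81, b² = 56.
c² = a² - b² = 81 - 56 = 25, so c = 5.
Foci lie on the vertical axis through the center: (h, k ± c).

(-4, -7) and (-4, 3)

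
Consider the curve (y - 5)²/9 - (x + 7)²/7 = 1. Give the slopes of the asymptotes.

3√7/7 and -3√7/7

Center (-7, 5). The positive term is the y-term, so the transverse axis is vertical; a² = 9, b² = 7.
For a vertical hyperbola the asymptotes have slope ±a/b.
Here that is ±3/√7 = ±3√7/7.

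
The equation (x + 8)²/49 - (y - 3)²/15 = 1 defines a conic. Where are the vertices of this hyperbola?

Center (-8, 3). The positive term is the x-term, so the transverse axis is horizontal; a² = 49, b² = 15.
a = 7. Vertices at (h ± a, k).

(-15, 3) and (-1, 3)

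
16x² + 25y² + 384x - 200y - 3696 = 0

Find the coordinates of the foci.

Group the x- and y-terms: 16(x² + 24x) + 25(y² - 8y) = 3696
16(x + 12)² + 25(y - 4)² = 3696 + 2304 + 400 = 6400
Divide by 6400: (x + 12)²/400 + (y - 4)²/256 = 1
Ellipse, center (-12, 4), major axis horizontal; a² = 400, b² = 256.
c² = a² - b² = 400 - 256 = 144, so c = 12.
Foci lie on the horizontal axis through the center: (h ± c, k).

(-24, 4) and (0, 4)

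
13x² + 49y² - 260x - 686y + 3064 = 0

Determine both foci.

Group the x- and y-terms: 13(x² - 20x) + 49(y² - 14y) = -3064
Completing the square gives 13(x - 10)² + 49(y - 7)² = -3064 + 1300 + 2401 = 637.
Dividing both sides by 637: (x - 10)²/49 + (y - 7)²/13 = 1
Ellipse, center (10, 7), major axis horizontal; a² = 49, b² = 13.
c² = a² - b² = 49 - 13 = 36, so c = 6.
Foci lie on the horizontal axis through the center: (h ± c, k).

(4, 7) and (16, 7)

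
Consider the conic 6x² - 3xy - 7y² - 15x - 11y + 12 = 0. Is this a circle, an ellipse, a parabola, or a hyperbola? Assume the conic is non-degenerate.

hyperbola

A = 6, B = -3, C = -7.
Discriminant B² − 4AC = (-3)² − 4·6·(-7) = 177.
B² − 4AC > 0 ⇒ hyperbola.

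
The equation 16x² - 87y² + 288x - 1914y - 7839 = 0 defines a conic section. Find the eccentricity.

e = √103/4

Group the x- and y-terms: 16(x² + 18x) -87(y² + 22y) = 7839
16(x + 9)² -87(y + 11)² = 7839 + 1296 - 10527 = -1392
Dividing both sides by -1392: (y + 11)²/16 - (x + 9)²/87 = 1
Hyperbola, center (-9, -11), transverse axis vertical; a² = 16, b² = 87.
c² = a² + b² = 103, so c = √103.
e = c/a = √103/4.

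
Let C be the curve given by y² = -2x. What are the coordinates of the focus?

Vertex (0, 0); 4p = -2 so p = -1/2. Opens left.
Focus is p units from the vertex along the axis: (h + p, k).

(-1/2, 0)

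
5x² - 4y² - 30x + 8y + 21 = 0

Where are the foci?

Rearranging, 5(x² - 6x) -4(y² - 2y) = -21.
Completing the square gives 5(x - 3)² -4(y - 1)² = -21 + 45 - 4 = 20.
Divide through by 20 to get (x - 3)²/4 - (y - 1)²/5 = 1.
Hyperbola, center (3, 1), transverse axis horizontal; a² = 4, b² = 5.
c² = a² + b² = 4 + 5 = 9, so c = 3.
Foci lie on the horizontal axis through the center: (h ± c, k).

(0, 1) and (6, 1)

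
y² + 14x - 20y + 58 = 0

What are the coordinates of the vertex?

(3, 10)

Only y is squared. Complete the square in y: (y - 10)² = -14(x - 3).
Vertex (3, 10); 4p = -14 so p = -7/2. Opens left.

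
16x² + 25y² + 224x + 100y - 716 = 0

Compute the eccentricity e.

e = 3/5

Group: 16(x² + 14x) + 25(y² + 4y) = 716
Complete the square: 16(x + 7)² + 25(y + 2)² = 716 + 784 + 100 = 1600
Divide through by 1600 to get (x + 7)²/100 + (y + 2)²/64 = 1.
Ellipse, center (-7, -2), major axis horizontal; a² = 100, b² = 64.
c² = a² - b² = 36, so c = 6.
e = c/a = 6/10 = 3/5.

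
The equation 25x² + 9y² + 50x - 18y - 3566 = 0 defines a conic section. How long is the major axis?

40

Group: 25(x² + 2x) + 9(y² - 2y) = 3566
25(x + 1)² + 9(y - 1)² = 3566 + 25 + 9 = 3600
Divide by 3600: (x + 1)²/144 + (y - 1)²/400 = 1
Ellipse, center (-1, 1), major axis vertical; a² = 400, b² = 144.
a² = 400 so a = 20; the major axis has length 2a = 40.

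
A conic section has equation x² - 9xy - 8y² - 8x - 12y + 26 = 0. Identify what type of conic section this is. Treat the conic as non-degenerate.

A = 1, B = -9, C = -8.
Discriminant B² − 4AC = (-9)² − 4·1·(-8) = 113.
B² − 4AC > 0 ⇒ hyperbola.

hyperbola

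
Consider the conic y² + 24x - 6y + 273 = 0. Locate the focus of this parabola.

Only y is squared. Complete the square in y: (y - 3)² = -24(x + 11).
Vertex (-11, 3); 4p = -24 so p = -6. Opens left.
Focus is p units from the vertex along the axis: (h + p, k).

(-17, 3)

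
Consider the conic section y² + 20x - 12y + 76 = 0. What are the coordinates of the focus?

(-7, 6)

Only y is squared. Complete the square in y: (y - 6)² = -20(x + 2).
Vertex (-2, 6); 4p = -20 so p = -5. Opens left.
Focus is p units from the vertex along the axis: (h + p, k).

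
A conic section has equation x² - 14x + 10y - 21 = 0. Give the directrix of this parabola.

Only x is squared. Complete the square in x: (x - 7)² = -10(y - 7).
Vertex (7, 7); 4p = -10 so p = -5/2. Opens down.
Directrix is the horizontal line y = k − p = 7 − (-5/2) = 19/2.

y = 19/2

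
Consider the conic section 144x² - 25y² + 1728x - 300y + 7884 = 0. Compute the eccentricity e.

e = 13/12

Group: 144(x² + 12x) -25(y² + 12y) = -7884
Completing the square gives 144(x + 6)² -25(y + 6)² = -7884 + 5184 - 900 = -3600.
Dividing both sides by -3600: (y + 6)²/144 - (x + 6)²/25 = 1
Hyperbola, center (-6, -6), transverse axis vertical; a² = 144, b² = 25.
c² = a² + b² = 169, so c = 13.
e = c/a = 13/12.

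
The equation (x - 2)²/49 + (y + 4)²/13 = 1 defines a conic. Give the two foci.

(-4, -4) and (8, -4)

Center (2, -4). The larger denominator 49 sits under the x-term, so the major axis is horizontal; a² = 49, b² = 13.
c² = a² - b² = 49 - 13 = 36, so c = 6.
Foci lie on the horizontal axis through the center: (h ± c, k).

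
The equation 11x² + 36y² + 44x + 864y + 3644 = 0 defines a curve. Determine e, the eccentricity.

e = 5/6

Collect terms: 11(x² + 4x) + 36(y² + 24y) = -3644
Completing the square gives 11(x + 2)² + 36(y + 12)² = -3644 + 44 + 5184 = 1584.
Divide through by 1584 to get (x + 2)²/144 + (y + 12)²/44 = 1.
Ellipse, center (-2, -12), major axis horizontal; a² = 144, b² = 44.
c² = a² - b² = 100, so c = 10.
e = c/a = 10/12 = 5/6.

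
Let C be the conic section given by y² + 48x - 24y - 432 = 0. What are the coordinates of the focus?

(0, 12)

Only y is squared. Complete the square in y: (y - 12)² = -48(x - 12).
Vertex (12, 12); 4p = -48 so p = -12. Opens left.
Focus is p units from the vertex along the axis: (h + p, k).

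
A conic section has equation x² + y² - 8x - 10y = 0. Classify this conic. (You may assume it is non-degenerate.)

circle

No xy term. Coefficients of x² and y² are A = 1, C = 1.
A = C (same sign) ⇒ circle.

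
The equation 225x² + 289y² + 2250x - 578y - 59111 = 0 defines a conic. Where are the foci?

Group the x- and y-terms: 225(x² + 10x) + 289(y² - 2y) = 59111
Complete the square in x and y: 225(x + 5)² + 289(y - 1)² = 59111 + 5625 + 289 = 65025
Divide through by 65025 to get (x + 5)²/289 + (y - 1)²/225 = 1.
Ellipse, center (-5, 1), major axis horizontal; a² = 289, b² = 225.
c² = a² - b² = 289 - 225 = 64, so c = 8.
Foci lie on the horizontal axis through the center: (h ± c, k).

(-13, 1) and (3, 1)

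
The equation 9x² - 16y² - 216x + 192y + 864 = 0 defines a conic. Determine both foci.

9(x² - 24x) -16(y² - 12y) = -864
9(x - 12)² -16(y - 6)² = -864 + 1296 - 576 = -144
Divide by -144: (y - 6)²/9 - (x - 12)²/16 = 1
Hyperbola, center (12, 6), transverse axis vertical; a² = 9, b² = 16.
c² = a² + b² = 9 + 16 = 25, so c = 5.
Foci lie on the vertical axis through the center: (h, k ± c).

(12, 1) and (12, 11)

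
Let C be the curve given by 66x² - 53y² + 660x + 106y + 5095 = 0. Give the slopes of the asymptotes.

√3498/53 and -√3498/53

Collect terms: 66(x² + 10x) -53(y² - 2y) = -5095
Complete the square in x and y: 66(x + 5)² -53(y - 1)² = -5095 + 1650 - 53 = -3498
Divide through by -3498 to get (y - 1)²/66 - (x + 5)²/53 = 1.
Hyperbola, center (-5, 1), transverse axis vertical; a² = 66, b² = 53.
For a vertical hyperbola the asymptotes have slope ±a/b.
Here that is ±√66/√53 = ±√3498/53.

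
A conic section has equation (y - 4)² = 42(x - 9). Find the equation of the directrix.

Vertex (9, 4); 4p = 42 so p = 21/2. Opens right.
Directrix is the vertical line x = h − p = 9 − (21/2) = -3/2.

x = -3/2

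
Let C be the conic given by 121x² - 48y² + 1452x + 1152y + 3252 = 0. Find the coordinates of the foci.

(-6, -1) and (-6, 25)

121(x² + 12x) -48(y² - 24y) = -3252
Completing the square gives 121(x + 6)² -48(y - 12)² = -3252 + 4356 - 6912 = -5808.
Dividing both sides by -5808: (y - 12)²/121 - (x + 6)²/48 = 1
Hyperbola, center (-6, 12), transverse axis vertical; a² = 121, b² = 48.
c² = a² + b² = 121 + 48 = 169, so c = 13.
Foci lie on the vertical axis through the center: (h, k ± c).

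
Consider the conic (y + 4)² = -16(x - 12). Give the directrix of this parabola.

Vertex (12, -4); 4p = -16 so p = -4. Opens left.
Directrix is the vertical line x = h − p = 12 − (-4) = 16.

x = 16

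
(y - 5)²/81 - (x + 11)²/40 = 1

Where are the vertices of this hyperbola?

Center (-11, 5). The positive term is the y-term, so the transverse axis is vertical; a² = 81, b² = 40.
a = 9. Vertices at (h, k ± a).

(-11, -4) and (-11, 14)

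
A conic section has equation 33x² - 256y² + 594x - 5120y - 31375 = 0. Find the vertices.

Collect terms: 33(x² + 18x) -256(y² + 20y) = 31375
33(x + 9)² -256(y + 10)² = 31375 + 2673 - 25600 = 8448
Divide by 8448: (x + 9)²/256 - (y + 10)²/33 = 1
Hyperbola, center (-9, -10), transverse axis horizontal; a² = 256, b² = 33.
a = 16. Vertices at (h ± a, k).

(-25, -10) and (7, -10)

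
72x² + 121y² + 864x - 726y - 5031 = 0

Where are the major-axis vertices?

Group the x- and y-terms: 72(x² + 12x) + 121(y² - 6y) = 5031
Complete the square: 72(x + 6)² + 121(y - 3)² = 5031 + 2592 + 1089 = 8712
Dividing both sides by 8712: (x + 6)²/121 + (y - 3)²/72 = 1
Ellipse, center (-6, 3), major axis horizontal; a² = 121, b² = 72.
a = 11. Vertices at (h ± a, k).

(-17, 3) and (5, 3)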